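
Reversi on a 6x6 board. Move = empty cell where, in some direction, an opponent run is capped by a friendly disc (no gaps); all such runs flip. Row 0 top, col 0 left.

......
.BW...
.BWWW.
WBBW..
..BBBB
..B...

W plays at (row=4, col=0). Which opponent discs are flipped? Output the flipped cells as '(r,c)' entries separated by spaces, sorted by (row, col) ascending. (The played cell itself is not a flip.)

Answer: (3,1)

Derivation:
Dir NW: edge -> no flip
Dir N: first cell 'W' (not opp) -> no flip
Dir NE: opp run (3,1) capped by W -> flip
Dir W: edge -> no flip
Dir E: first cell '.' (not opp) -> no flip
Dir SW: edge -> no flip
Dir S: first cell '.' (not opp) -> no flip
Dir SE: first cell '.' (not opp) -> no flip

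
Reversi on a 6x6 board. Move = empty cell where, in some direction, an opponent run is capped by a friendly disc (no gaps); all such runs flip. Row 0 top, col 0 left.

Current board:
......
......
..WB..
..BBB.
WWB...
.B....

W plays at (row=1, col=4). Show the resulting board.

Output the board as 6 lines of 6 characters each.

Answer: ......
....W.
..WW..
..WBB.
WWB...
.B....

Derivation:
Place W at (1,4); scan 8 dirs for brackets.
Dir NW: first cell '.' (not opp) -> no flip
Dir N: first cell '.' (not opp) -> no flip
Dir NE: first cell '.' (not opp) -> no flip
Dir W: first cell '.' (not opp) -> no flip
Dir E: first cell '.' (not opp) -> no flip
Dir SW: opp run (2,3) (3,2) capped by W -> flip
Dir S: first cell '.' (not opp) -> no flip
Dir SE: first cell '.' (not opp) -> no flip
All flips: (2,3) (3,2)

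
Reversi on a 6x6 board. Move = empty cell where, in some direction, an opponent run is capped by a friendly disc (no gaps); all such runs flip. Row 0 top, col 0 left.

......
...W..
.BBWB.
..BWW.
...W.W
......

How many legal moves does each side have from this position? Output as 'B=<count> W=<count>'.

-- B to move --
(0,2): flips 1 -> legal
(0,3): no bracket -> illegal
(0,4): flips 1 -> legal
(1,2): no bracket -> illegal
(1,4): flips 1 -> legal
(2,5): no bracket -> illegal
(3,5): flips 2 -> legal
(4,2): flips 1 -> legal
(4,4): flips 2 -> legal
(5,2): no bracket -> illegal
(5,3): no bracket -> illegal
(5,4): flips 1 -> legal
(5,5): no bracket -> illegal
B mobility = 7
-- W to move --
(1,0): flips 2 -> legal
(1,1): flips 1 -> legal
(1,2): no bracket -> illegal
(1,4): flips 1 -> legal
(1,5): flips 1 -> legal
(2,0): flips 2 -> legal
(2,5): flips 1 -> legal
(3,0): no bracket -> illegal
(3,1): flips 2 -> legal
(3,5): flips 1 -> legal
(4,1): flips 1 -> legal
(4,2): no bracket -> illegal
W mobility = 9

Answer: B=7 W=9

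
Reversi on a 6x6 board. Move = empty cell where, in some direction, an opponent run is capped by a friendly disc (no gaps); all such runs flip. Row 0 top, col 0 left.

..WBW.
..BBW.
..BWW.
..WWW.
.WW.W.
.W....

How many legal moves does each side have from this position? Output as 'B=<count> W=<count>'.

-- B to move --
(0,1): flips 1 -> legal
(0,5): flips 1 -> legal
(1,1): no bracket -> illegal
(1,5): flips 1 -> legal
(2,1): no bracket -> illegal
(2,5): flips 3 -> legal
(3,0): no bracket -> illegal
(3,1): no bracket -> illegal
(3,5): flips 1 -> legal
(4,0): no bracket -> illegal
(4,3): flips 2 -> legal
(4,5): flips 2 -> legal
(5,0): no bracket -> illegal
(5,2): flips 2 -> legal
(5,3): no bracket -> illegal
(5,4): no bracket -> illegal
(5,5): flips 2 -> legal
B mobility = 9
-- W to move --
(0,1): flips 1 -> legal
(1,1): flips 3 -> legal
(2,1): flips 1 -> legal
(3,1): flips 2 -> legal
W mobility = 4

Answer: B=9 W=4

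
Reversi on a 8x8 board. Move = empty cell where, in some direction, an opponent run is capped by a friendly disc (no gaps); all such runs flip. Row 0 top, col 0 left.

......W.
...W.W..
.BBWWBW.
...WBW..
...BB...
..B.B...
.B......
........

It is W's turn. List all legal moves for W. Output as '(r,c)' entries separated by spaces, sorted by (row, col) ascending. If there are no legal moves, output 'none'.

(1,0): no bracket -> illegal
(1,1): flips 1 -> legal
(1,2): no bracket -> illegal
(1,4): no bracket -> illegal
(1,6): no bracket -> illegal
(2,0): flips 2 -> legal
(3,0): no bracket -> illegal
(3,1): flips 1 -> legal
(3,2): no bracket -> illegal
(3,6): no bracket -> illegal
(4,1): no bracket -> illegal
(4,2): no bracket -> illegal
(4,5): flips 1 -> legal
(5,0): no bracket -> illegal
(5,1): no bracket -> illegal
(5,3): flips 2 -> legal
(5,5): flips 1 -> legal
(6,0): no bracket -> illegal
(6,2): no bracket -> illegal
(6,3): no bracket -> illegal
(6,4): flips 3 -> legal
(6,5): no bracket -> illegal
(7,0): no bracket -> illegal
(7,1): no bracket -> illegal
(7,2): no bracket -> illegal

Answer: (1,1) (2,0) (3,1) (4,5) (5,3) (5,5) (6,4)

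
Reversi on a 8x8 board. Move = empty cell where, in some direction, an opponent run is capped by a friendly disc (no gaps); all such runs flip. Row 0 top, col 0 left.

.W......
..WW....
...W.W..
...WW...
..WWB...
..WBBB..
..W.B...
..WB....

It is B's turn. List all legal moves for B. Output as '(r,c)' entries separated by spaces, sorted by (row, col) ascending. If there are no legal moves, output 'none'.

Answer: (0,3) (2,2) (2,4) (3,1) (3,2) (4,1) (5,1) (7,1)

Derivation:
(0,0): no bracket -> illegal
(0,2): no bracket -> illegal
(0,3): flips 4 -> legal
(0,4): no bracket -> illegal
(1,0): no bracket -> illegal
(1,1): no bracket -> illegal
(1,4): no bracket -> illegal
(1,5): no bracket -> illegal
(1,6): no bracket -> illegal
(2,1): no bracket -> illegal
(2,2): flips 1 -> legal
(2,4): flips 1 -> legal
(2,6): no bracket -> illegal
(3,1): flips 1 -> legal
(3,2): flips 1 -> legal
(3,5): no bracket -> illegal
(3,6): no bracket -> illegal
(4,1): flips 2 -> legal
(4,5): no bracket -> illegal
(5,1): flips 2 -> legal
(6,1): no bracket -> illegal
(6,3): no bracket -> illegal
(7,1): flips 2 -> legal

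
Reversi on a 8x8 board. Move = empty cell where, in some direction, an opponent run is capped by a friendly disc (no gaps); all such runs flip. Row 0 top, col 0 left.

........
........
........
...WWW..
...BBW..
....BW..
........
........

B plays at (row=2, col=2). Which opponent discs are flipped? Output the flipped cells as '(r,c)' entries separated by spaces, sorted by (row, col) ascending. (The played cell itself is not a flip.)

Answer: (3,3)

Derivation:
Dir NW: first cell '.' (not opp) -> no flip
Dir N: first cell '.' (not opp) -> no flip
Dir NE: first cell '.' (not opp) -> no flip
Dir W: first cell '.' (not opp) -> no flip
Dir E: first cell '.' (not opp) -> no flip
Dir SW: first cell '.' (not opp) -> no flip
Dir S: first cell '.' (not opp) -> no flip
Dir SE: opp run (3,3) capped by B -> flip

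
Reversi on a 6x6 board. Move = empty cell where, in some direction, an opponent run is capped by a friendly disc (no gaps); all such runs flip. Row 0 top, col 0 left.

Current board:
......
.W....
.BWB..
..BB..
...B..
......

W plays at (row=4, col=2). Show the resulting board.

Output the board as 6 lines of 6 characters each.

Place W at (4,2); scan 8 dirs for brackets.
Dir NW: first cell '.' (not opp) -> no flip
Dir N: opp run (3,2) capped by W -> flip
Dir NE: opp run (3,3), next='.' -> no flip
Dir W: first cell '.' (not opp) -> no flip
Dir E: opp run (4,3), next='.' -> no flip
Dir SW: first cell '.' (not opp) -> no flip
Dir S: first cell '.' (not opp) -> no flip
Dir SE: first cell '.' (not opp) -> no flip
All flips: (3,2)

Answer: ......
.W....
.BWB..
..WB..
..WB..
......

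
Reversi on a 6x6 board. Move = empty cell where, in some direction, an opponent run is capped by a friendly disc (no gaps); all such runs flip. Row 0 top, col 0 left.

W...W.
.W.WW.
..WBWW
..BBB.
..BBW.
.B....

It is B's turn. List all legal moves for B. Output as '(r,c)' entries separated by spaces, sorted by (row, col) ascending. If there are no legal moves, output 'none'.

Answer: (0,3) (0,5) (1,2) (1,5) (2,1) (4,5) (5,4) (5,5)

Derivation:
(0,1): no bracket -> illegal
(0,2): no bracket -> illegal
(0,3): flips 1 -> legal
(0,5): flips 1 -> legal
(1,0): no bracket -> illegal
(1,2): flips 1 -> legal
(1,5): flips 1 -> legal
(2,0): no bracket -> illegal
(2,1): flips 1 -> legal
(3,1): no bracket -> illegal
(3,5): no bracket -> illegal
(4,5): flips 1 -> legal
(5,3): no bracket -> illegal
(5,4): flips 1 -> legal
(5,5): flips 1 -> legal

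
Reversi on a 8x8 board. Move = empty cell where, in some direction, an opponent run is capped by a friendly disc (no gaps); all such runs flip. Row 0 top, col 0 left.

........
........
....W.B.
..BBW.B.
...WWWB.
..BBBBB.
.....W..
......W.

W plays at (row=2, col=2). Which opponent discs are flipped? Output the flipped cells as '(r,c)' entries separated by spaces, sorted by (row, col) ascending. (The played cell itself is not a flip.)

Answer: (3,3)

Derivation:
Dir NW: first cell '.' (not opp) -> no flip
Dir N: first cell '.' (not opp) -> no flip
Dir NE: first cell '.' (not opp) -> no flip
Dir W: first cell '.' (not opp) -> no flip
Dir E: first cell '.' (not opp) -> no flip
Dir SW: first cell '.' (not opp) -> no flip
Dir S: opp run (3,2), next='.' -> no flip
Dir SE: opp run (3,3) capped by W -> flip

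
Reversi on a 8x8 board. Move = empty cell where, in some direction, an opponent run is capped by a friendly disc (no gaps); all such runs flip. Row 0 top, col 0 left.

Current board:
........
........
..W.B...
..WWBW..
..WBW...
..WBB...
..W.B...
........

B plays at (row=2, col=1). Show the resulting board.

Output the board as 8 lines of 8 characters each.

Place B at (2,1); scan 8 dirs for brackets.
Dir NW: first cell '.' (not opp) -> no flip
Dir N: first cell '.' (not opp) -> no flip
Dir NE: first cell '.' (not opp) -> no flip
Dir W: first cell '.' (not opp) -> no flip
Dir E: opp run (2,2), next='.' -> no flip
Dir SW: first cell '.' (not opp) -> no flip
Dir S: first cell '.' (not opp) -> no flip
Dir SE: opp run (3,2) capped by B -> flip
All flips: (3,2)

Answer: ........
........
.BW.B...
..BWBW..
..WBW...
..WBB...
..W.B...
........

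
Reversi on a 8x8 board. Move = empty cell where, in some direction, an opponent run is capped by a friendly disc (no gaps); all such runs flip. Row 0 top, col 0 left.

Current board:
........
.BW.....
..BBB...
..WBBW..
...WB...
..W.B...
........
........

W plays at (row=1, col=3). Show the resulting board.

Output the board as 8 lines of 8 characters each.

Place W at (1,3); scan 8 dirs for brackets.
Dir NW: first cell '.' (not opp) -> no flip
Dir N: first cell '.' (not opp) -> no flip
Dir NE: first cell '.' (not opp) -> no flip
Dir W: first cell 'W' (not opp) -> no flip
Dir E: first cell '.' (not opp) -> no flip
Dir SW: opp run (2,2), next='.' -> no flip
Dir S: opp run (2,3) (3,3) capped by W -> flip
Dir SE: opp run (2,4) capped by W -> flip
All flips: (2,3) (2,4) (3,3)

Answer: ........
.BWW....
..BWW...
..WWBW..
...WB...
..W.B...
........
........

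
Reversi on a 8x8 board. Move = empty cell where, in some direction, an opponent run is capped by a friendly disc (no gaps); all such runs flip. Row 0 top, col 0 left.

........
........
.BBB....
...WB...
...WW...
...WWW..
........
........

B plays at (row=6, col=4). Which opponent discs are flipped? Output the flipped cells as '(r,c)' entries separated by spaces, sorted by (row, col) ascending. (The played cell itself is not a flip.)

Answer: (4,4) (5,4)

Derivation:
Dir NW: opp run (5,3), next='.' -> no flip
Dir N: opp run (5,4) (4,4) capped by B -> flip
Dir NE: opp run (5,5), next='.' -> no flip
Dir W: first cell '.' (not opp) -> no flip
Dir E: first cell '.' (not opp) -> no flip
Dir SW: first cell '.' (not opp) -> no flip
Dir S: first cell '.' (not opp) -> no flip
Dir SE: first cell '.' (not opp) -> no flip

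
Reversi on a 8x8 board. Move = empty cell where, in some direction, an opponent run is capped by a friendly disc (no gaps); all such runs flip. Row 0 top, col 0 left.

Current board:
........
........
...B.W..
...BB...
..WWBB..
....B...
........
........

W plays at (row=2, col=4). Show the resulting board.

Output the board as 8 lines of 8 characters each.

Place W at (2,4); scan 8 dirs for brackets.
Dir NW: first cell '.' (not opp) -> no flip
Dir N: first cell '.' (not opp) -> no flip
Dir NE: first cell '.' (not opp) -> no flip
Dir W: opp run (2,3), next='.' -> no flip
Dir E: first cell 'W' (not opp) -> no flip
Dir SW: opp run (3,3) capped by W -> flip
Dir S: opp run (3,4) (4,4) (5,4), next='.' -> no flip
Dir SE: first cell '.' (not opp) -> no flip
All flips: (3,3)

Answer: ........
........
...BWW..
...WB...
..WWBB..
....B...
........
........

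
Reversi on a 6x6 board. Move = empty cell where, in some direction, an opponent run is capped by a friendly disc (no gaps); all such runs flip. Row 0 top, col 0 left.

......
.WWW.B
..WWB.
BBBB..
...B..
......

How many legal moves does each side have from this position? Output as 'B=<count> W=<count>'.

-- B to move --
(0,0): flips 2 -> legal
(0,1): no bracket -> illegal
(0,2): flips 3 -> legal
(0,3): flips 2 -> legal
(0,4): flips 2 -> legal
(1,0): no bracket -> illegal
(1,4): flips 1 -> legal
(2,0): no bracket -> illegal
(2,1): flips 2 -> legal
(3,4): no bracket -> illegal
B mobility = 6
-- W to move --
(0,4): no bracket -> illegal
(0,5): no bracket -> illegal
(1,4): no bracket -> illegal
(2,0): no bracket -> illegal
(2,1): no bracket -> illegal
(2,5): flips 1 -> legal
(3,4): no bracket -> illegal
(3,5): flips 1 -> legal
(4,0): flips 1 -> legal
(4,1): flips 1 -> legal
(4,2): flips 1 -> legal
(4,4): flips 1 -> legal
(5,2): no bracket -> illegal
(5,3): flips 2 -> legal
(5,4): no bracket -> illegal
W mobility = 7

Answer: B=6 W=7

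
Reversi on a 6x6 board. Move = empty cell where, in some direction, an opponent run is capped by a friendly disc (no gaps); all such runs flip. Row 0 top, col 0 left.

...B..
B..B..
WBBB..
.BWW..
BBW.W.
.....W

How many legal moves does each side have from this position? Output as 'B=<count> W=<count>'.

-- B to move --
(1,1): no bracket -> illegal
(2,4): no bracket -> illegal
(3,0): flips 1 -> legal
(3,4): flips 2 -> legal
(3,5): no bracket -> illegal
(4,3): flips 3 -> legal
(4,5): no bracket -> illegal
(5,1): no bracket -> illegal
(5,2): flips 2 -> legal
(5,3): flips 1 -> legal
(5,4): no bracket -> illegal
B mobility = 5
-- W to move --
(0,0): flips 1 -> legal
(0,1): no bracket -> illegal
(0,2): no bracket -> illegal
(0,4): no bracket -> illegal
(1,1): flips 1 -> legal
(1,2): flips 1 -> legal
(1,4): flips 1 -> legal
(2,4): flips 3 -> legal
(3,0): flips 1 -> legal
(3,4): no bracket -> illegal
(5,0): flips 1 -> legal
(5,1): no bracket -> illegal
(5,2): no bracket -> illegal
W mobility = 7

Answer: B=5 W=7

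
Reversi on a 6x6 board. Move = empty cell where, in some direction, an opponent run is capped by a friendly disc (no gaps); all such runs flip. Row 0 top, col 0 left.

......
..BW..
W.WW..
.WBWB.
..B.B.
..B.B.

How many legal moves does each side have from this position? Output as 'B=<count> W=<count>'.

Answer: B=4 W=9

Derivation:
-- B to move --
(0,2): no bracket -> illegal
(0,3): no bracket -> illegal
(0,4): no bracket -> illegal
(1,0): no bracket -> illegal
(1,1): flips 2 -> legal
(1,4): flips 2 -> legal
(2,1): no bracket -> illegal
(2,4): flips 1 -> legal
(3,0): flips 1 -> legal
(4,0): no bracket -> illegal
(4,1): no bracket -> illegal
(4,3): no bracket -> illegal
B mobility = 4
-- W to move --
(0,1): flips 1 -> legal
(0,2): flips 1 -> legal
(0,3): no bracket -> illegal
(1,1): flips 1 -> legal
(2,1): no bracket -> illegal
(2,4): no bracket -> illegal
(2,5): no bracket -> illegal
(3,5): flips 1 -> legal
(4,1): flips 1 -> legal
(4,3): no bracket -> illegal
(4,5): flips 1 -> legal
(5,1): flips 1 -> legal
(5,3): flips 1 -> legal
(5,5): flips 1 -> legal
W mobility = 9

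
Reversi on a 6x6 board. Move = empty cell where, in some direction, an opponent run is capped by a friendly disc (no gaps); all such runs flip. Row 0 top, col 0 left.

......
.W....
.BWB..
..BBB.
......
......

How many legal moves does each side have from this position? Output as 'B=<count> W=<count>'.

-- B to move --
(0,0): flips 2 -> legal
(0,1): flips 1 -> legal
(0,2): no bracket -> illegal
(1,0): no bracket -> illegal
(1,2): flips 1 -> legal
(1,3): no bracket -> illegal
(2,0): no bracket -> illegal
(3,1): no bracket -> illegal
B mobility = 3
-- W to move --
(1,0): no bracket -> illegal
(1,2): no bracket -> illegal
(1,3): no bracket -> illegal
(1,4): no bracket -> illegal
(2,0): flips 1 -> legal
(2,4): flips 1 -> legal
(2,5): no bracket -> illegal
(3,0): no bracket -> illegal
(3,1): flips 1 -> legal
(3,5): no bracket -> illegal
(4,1): no bracket -> illegal
(4,2): flips 1 -> legal
(4,3): no bracket -> illegal
(4,4): flips 1 -> legal
(4,5): no bracket -> illegal
W mobility = 5

Answer: B=3 W=5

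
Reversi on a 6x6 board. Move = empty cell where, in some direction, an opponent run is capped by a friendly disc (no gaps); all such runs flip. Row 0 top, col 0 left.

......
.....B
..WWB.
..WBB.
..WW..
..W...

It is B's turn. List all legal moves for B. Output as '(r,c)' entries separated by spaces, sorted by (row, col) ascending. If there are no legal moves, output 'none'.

(1,1): flips 1 -> legal
(1,2): flips 1 -> legal
(1,3): flips 1 -> legal
(1,4): no bracket -> illegal
(2,1): flips 2 -> legal
(3,1): flips 1 -> legal
(4,1): no bracket -> illegal
(4,4): no bracket -> illegal
(5,1): flips 1 -> legal
(5,3): flips 1 -> legal
(5,4): no bracket -> illegal

Answer: (1,1) (1,2) (1,3) (2,1) (3,1) (5,1) (5,3)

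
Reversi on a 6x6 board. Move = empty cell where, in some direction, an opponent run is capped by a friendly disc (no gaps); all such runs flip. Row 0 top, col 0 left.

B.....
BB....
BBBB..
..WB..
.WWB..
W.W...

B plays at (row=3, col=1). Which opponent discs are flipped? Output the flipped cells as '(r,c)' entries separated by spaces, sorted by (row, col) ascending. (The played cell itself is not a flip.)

Answer: (3,2)

Derivation:
Dir NW: first cell 'B' (not opp) -> no flip
Dir N: first cell 'B' (not opp) -> no flip
Dir NE: first cell 'B' (not opp) -> no flip
Dir W: first cell '.' (not opp) -> no flip
Dir E: opp run (3,2) capped by B -> flip
Dir SW: first cell '.' (not opp) -> no flip
Dir S: opp run (4,1), next='.' -> no flip
Dir SE: opp run (4,2), next='.' -> no flip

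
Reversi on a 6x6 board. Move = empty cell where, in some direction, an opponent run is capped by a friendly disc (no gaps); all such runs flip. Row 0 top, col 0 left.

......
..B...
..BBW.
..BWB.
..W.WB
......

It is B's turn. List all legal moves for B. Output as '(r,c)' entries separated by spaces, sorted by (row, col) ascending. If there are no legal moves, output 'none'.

(1,3): no bracket -> illegal
(1,4): flips 1 -> legal
(1,5): no bracket -> illegal
(2,5): flips 1 -> legal
(3,1): no bracket -> illegal
(3,5): no bracket -> illegal
(4,1): no bracket -> illegal
(4,3): flips 2 -> legal
(5,1): no bracket -> illegal
(5,2): flips 1 -> legal
(5,3): no bracket -> illegal
(5,4): flips 1 -> legal
(5,5): flips 2 -> legal

Answer: (1,4) (2,5) (4,3) (5,2) (5,4) (5,5)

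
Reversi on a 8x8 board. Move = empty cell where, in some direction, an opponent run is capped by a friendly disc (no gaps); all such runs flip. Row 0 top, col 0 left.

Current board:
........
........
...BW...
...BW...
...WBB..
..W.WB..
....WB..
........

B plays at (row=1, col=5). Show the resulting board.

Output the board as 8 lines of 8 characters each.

Answer: ........
.....B..
...BB...
...BW...
...WBB..
..W.WB..
....WB..
........

Derivation:
Place B at (1,5); scan 8 dirs for brackets.
Dir NW: first cell '.' (not opp) -> no flip
Dir N: first cell '.' (not opp) -> no flip
Dir NE: first cell '.' (not opp) -> no flip
Dir W: first cell '.' (not opp) -> no flip
Dir E: first cell '.' (not opp) -> no flip
Dir SW: opp run (2,4) capped by B -> flip
Dir S: first cell '.' (not opp) -> no flip
Dir SE: first cell '.' (not opp) -> no flip
All flips: (2,4)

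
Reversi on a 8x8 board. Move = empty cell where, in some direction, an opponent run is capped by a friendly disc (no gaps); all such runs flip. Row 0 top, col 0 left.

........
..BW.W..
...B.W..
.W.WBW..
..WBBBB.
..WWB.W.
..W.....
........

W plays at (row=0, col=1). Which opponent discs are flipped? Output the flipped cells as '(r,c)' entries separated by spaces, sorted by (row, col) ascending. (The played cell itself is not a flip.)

Answer: (1,2) (2,3) (3,4) (4,5)

Derivation:
Dir NW: edge -> no flip
Dir N: edge -> no flip
Dir NE: edge -> no flip
Dir W: first cell '.' (not opp) -> no flip
Dir E: first cell '.' (not opp) -> no flip
Dir SW: first cell '.' (not opp) -> no flip
Dir S: first cell '.' (not opp) -> no flip
Dir SE: opp run (1,2) (2,3) (3,4) (4,5) capped by W -> flip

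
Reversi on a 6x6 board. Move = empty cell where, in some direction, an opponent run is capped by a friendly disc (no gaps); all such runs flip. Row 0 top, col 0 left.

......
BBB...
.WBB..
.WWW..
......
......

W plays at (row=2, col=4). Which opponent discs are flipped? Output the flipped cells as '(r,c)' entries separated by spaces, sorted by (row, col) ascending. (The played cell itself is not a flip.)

Dir NW: first cell '.' (not opp) -> no flip
Dir N: first cell '.' (not opp) -> no flip
Dir NE: first cell '.' (not opp) -> no flip
Dir W: opp run (2,3) (2,2) capped by W -> flip
Dir E: first cell '.' (not opp) -> no flip
Dir SW: first cell 'W' (not opp) -> no flip
Dir S: first cell '.' (not opp) -> no flip
Dir SE: first cell '.' (not opp) -> no flip

Answer: (2,2) (2,3)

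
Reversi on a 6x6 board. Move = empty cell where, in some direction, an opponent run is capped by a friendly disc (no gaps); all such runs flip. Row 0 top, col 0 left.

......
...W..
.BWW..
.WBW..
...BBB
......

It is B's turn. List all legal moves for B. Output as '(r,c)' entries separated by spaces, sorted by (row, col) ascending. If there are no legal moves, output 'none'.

Answer: (0,3) (1,1) (1,2) (1,4) (2,4) (3,0) (3,4) (4,1)

Derivation:
(0,2): no bracket -> illegal
(0,3): flips 3 -> legal
(0,4): no bracket -> illegal
(1,1): flips 2 -> legal
(1,2): flips 1 -> legal
(1,4): flips 1 -> legal
(2,0): no bracket -> illegal
(2,4): flips 2 -> legal
(3,0): flips 1 -> legal
(3,4): flips 1 -> legal
(4,0): no bracket -> illegal
(4,1): flips 1 -> legal
(4,2): no bracket -> illegal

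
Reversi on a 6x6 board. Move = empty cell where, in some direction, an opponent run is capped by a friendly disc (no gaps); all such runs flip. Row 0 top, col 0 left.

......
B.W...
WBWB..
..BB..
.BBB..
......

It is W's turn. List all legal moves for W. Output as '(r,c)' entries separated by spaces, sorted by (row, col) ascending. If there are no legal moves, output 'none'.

(0,0): flips 1 -> legal
(0,1): no bracket -> illegal
(1,1): no bracket -> illegal
(1,3): no bracket -> illegal
(1,4): no bracket -> illegal
(2,4): flips 1 -> legal
(3,0): flips 1 -> legal
(3,1): no bracket -> illegal
(3,4): flips 1 -> legal
(4,0): no bracket -> illegal
(4,4): flips 1 -> legal
(5,0): no bracket -> illegal
(5,1): no bracket -> illegal
(5,2): flips 2 -> legal
(5,3): no bracket -> illegal
(5,4): no bracket -> illegal

Answer: (0,0) (2,4) (3,0) (3,4) (4,4) (5,2)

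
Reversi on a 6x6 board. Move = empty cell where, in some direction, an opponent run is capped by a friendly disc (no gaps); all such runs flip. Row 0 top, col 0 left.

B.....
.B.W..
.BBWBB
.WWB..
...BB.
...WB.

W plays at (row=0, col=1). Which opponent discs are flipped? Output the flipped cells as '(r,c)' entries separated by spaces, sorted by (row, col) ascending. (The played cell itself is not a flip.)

Answer: (1,1) (2,1)

Derivation:
Dir NW: edge -> no flip
Dir N: edge -> no flip
Dir NE: edge -> no flip
Dir W: opp run (0,0), next=edge -> no flip
Dir E: first cell '.' (not opp) -> no flip
Dir SW: first cell '.' (not opp) -> no flip
Dir S: opp run (1,1) (2,1) capped by W -> flip
Dir SE: first cell '.' (not opp) -> no flip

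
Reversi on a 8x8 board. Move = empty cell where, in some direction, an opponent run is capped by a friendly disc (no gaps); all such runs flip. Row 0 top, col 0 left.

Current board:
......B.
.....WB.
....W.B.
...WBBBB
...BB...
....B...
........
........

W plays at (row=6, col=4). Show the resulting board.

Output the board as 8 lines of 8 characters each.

Place W at (6,4); scan 8 dirs for brackets.
Dir NW: first cell '.' (not opp) -> no flip
Dir N: opp run (5,4) (4,4) (3,4) capped by W -> flip
Dir NE: first cell '.' (not opp) -> no flip
Dir W: first cell '.' (not opp) -> no flip
Dir E: first cell '.' (not opp) -> no flip
Dir SW: first cell '.' (not opp) -> no flip
Dir S: first cell '.' (not opp) -> no flip
Dir SE: first cell '.' (not opp) -> no flip
All flips: (3,4) (4,4) (5,4)

Answer: ......B.
.....WB.
....W.B.
...WWBBB
...BW...
....W...
....W...
........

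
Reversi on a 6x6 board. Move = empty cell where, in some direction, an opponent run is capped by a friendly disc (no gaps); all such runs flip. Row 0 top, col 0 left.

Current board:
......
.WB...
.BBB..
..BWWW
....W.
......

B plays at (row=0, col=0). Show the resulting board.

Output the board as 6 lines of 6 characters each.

Answer: B.....
.BB...
.BBB..
..BWWW
....W.
......

Derivation:
Place B at (0,0); scan 8 dirs for brackets.
Dir NW: edge -> no flip
Dir N: edge -> no flip
Dir NE: edge -> no flip
Dir W: edge -> no flip
Dir E: first cell '.' (not opp) -> no flip
Dir SW: edge -> no flip
Dir S: first cell '.' (not opp) -> no flip
Dir SE: opp run (1,1) capped by B -> flip
All flips: (1,1)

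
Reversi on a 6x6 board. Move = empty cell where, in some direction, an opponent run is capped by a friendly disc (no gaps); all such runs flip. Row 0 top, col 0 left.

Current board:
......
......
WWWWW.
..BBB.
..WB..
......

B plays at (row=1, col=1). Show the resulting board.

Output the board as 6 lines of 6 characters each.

Place B at (1,1); scan 8 dirs for brackets.
Dir NW: first cell '.' (not opp) -> no flip
Dir N: first cell '.' (not opp) -> no flip
Dir NE: first cell '.' (not opp) -> no flip
Dir W: first cell '.' (not opp) -> no flip
Dir E: first cell '.' (not opp) -> no flip
Dir SW: opp run (2,0), next=edge -> no flip
Dir S: opp run (2,1), next='.' -> no flip
Dir SE: opp run (2,2) capped by B -> flip
All flips: (2,2)

Answer: ......
.B....
WWBWW.
..BBB.
..WB..
......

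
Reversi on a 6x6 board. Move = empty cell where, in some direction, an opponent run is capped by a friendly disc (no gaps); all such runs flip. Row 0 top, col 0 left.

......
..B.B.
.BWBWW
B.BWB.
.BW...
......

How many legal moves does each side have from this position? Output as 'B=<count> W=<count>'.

-- B to move --
(1,1): no bracket -> illegal
(1,3): no bracket -> illegal
(1,5): no bracket -> illegal
(3,1): no bracket -> illegal
(3,5): no bracket -> illegal
(4,3): flips 2 -> legal
(4,4): no bracket -> illegal
(5,1): no bracket -> illegal
(5,2): flips 1 -> legal
(5,3): no bracket -> illegal
B mobility = 2
-- W to move --
(0,1): no bracket -> illegal
(0,2): flips 1 -> legal
(0,3): flips 1 -> legal
(0,4): flips 1 -> legal
(0,5): no bracket -> illegal
(1,0): no bracket -> illegal
(1,1): no bracket -> illegal
(1,3): flips 1 -> legal
(1,5): no bracket -> illegal
(2,0): flips 1 -> legal
(3,1): flips 1 -> legal
(3,5): flips 1 -> legal
(4,0): flips 1 -> legal
(4,3): flips 1 -> legal
(4,4): flips 1 -> legal
(4,5): no bracket -> illegal
(5,0): no bracket -> illegal
(5,1): no bracket -> illegal
(5,2): no bracket -> illegal
W mobility = 10

Answer: B=2 W=10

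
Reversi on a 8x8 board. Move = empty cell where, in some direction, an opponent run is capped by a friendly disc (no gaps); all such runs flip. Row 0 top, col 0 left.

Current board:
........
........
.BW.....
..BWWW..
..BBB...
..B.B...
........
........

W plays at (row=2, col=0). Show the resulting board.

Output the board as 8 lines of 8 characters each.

Answer: ........
........
WWW.....
..BWWW..
..BBB...
..B.B...
........
........

Derivation:
Place W at (2,0); scan 8 dirs for brackets.
Dir NW: edge -> no flip
Dir N: first cell '.' (not opp) -> no flip
Dir NE: first cell '.' (not opp) -> no flip
Dir W: edge -> no flip
Dir E: opp run (2,1) capped by W -> flip
Dir SW: edge -> no flip
Dir S: first cell '.' (not opp) -> no flip
Dir SE: first cell '.' (not opp) -> no flip
All flips: (2,1)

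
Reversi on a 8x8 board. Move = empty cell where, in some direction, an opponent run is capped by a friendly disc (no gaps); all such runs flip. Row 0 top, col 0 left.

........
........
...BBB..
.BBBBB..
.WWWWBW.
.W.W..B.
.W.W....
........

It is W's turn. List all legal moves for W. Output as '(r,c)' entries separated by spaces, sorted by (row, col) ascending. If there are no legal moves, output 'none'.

(1,2): no bracket -> illegal
(1,3): flips 4 -> legal
(1,4): flips 4 -> legal
(1,5): flips 2 -> legal
(1,6): flips 2 -> legal
(2,0): flips 1 -> legal
(2,1): flips 2 -> legal
(2,2): flips 2 -> legal
(2,6): flips 1 -> legal
(3,0): no bracket -> illegal
(3,6): no bracket -> illegal
(4,0): no bracket -> illegal
(4,7): no bracket -> illegal
(5,4): no bracket -> illegal
(5,5): no bracket -> illegal
(5,7): no bracket -> illegal
(6,5): no bracket -> illegal
(6,6): flips 1 -> legal
(6,7): no bracket -> illegal

Answer: (1,3) (1,4) (1,5) (1,6) (2,0) (2,1) (2,2) (2,6) (6,6)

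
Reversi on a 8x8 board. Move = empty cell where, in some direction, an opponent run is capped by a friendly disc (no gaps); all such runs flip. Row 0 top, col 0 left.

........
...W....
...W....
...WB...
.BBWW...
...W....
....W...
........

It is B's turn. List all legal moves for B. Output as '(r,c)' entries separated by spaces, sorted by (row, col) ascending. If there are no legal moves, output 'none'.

Answer: (1,2) (2,4) (3,2) (4,5) (5,2) (5,4) (7,5)

Derivation:
(0,2): no bracket -> illegal
(0,3): no bracket -> illegal
(0,4): no bracket -> illegal
(1,2): flips 1 -> legal
(1,4): no bracket -> illegal
(2,2): no bracket -> illegal
(2,4): flips 1 -> legal
(3,2): flips 1 -> legal
(3,5): no bracket -> illegal
(4,5): flips 2 -> legal
(5,2): flips 1 -> legal
(5,4): flips 1 -> legal
(5,5): no bracket -> illegal
(6,2): no bracket -> illegal
(6,3): no bracket -> illegal
(6,5): no bracket -> illegal
(7,3): no bracket -> illegal
(7,4): no bracket -> illegal
(7,5): flips 2 -> legal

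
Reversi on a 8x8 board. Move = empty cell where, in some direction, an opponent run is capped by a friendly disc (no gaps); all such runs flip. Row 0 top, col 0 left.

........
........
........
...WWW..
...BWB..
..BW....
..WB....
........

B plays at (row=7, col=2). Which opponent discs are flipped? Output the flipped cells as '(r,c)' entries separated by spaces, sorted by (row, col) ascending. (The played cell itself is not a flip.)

Dir NW: first cell '.' (not opp) -> no flip
Dir N: opp run (6,2) capped by B -> flip
Dir NE: first cell 'B' (not opp) -> no flip
Dir W: first cell '.' (not opp) -> no flip
Dir E: first cell '.' (not opp) -> no flip
Dir SW: edge -> no flip
Dir S: edge -> no flip
Dir SE: edge -> no flip

Answer: (6,2)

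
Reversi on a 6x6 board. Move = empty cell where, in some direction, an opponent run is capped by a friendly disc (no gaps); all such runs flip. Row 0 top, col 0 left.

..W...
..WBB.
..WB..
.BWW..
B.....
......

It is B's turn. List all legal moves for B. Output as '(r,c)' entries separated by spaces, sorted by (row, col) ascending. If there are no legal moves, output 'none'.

Answer: (0,1) (1,1) (2,1) (3,4) (4,1) (4,3)

Derivation:
(0,1): flips 1 -> legal
(0,3): no bracket -> illegal
(1,1): flips 1 -> legal
(2,1): flips 1 -> legal
(2,4): no bracket -> illegal
(3,4): flips 2 -> legal
(4,1): flips 1 -> legal
(4,2): no bracket -> illegal
(4,3): flips 1 -> legal
(4,4): no bracket -> illegal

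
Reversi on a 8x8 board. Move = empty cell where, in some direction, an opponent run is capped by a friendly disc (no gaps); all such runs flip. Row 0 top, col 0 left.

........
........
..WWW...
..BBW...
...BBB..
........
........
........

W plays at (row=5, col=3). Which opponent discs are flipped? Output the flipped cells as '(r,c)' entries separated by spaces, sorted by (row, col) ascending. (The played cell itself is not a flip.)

Dir NW: first cell '.' (not opp) -> no flip
Dir N: opp run (4,3) (3,3) capped by W -> flip
Dir NE: opp run (4,4), next='.' -> no flip
Dir W: first cell '.' (not opp) -> no flip
Dir E: first cell '.' (not opp) -> no flip
Dir SW: first cell '.' (not opp) -> no flip
Dir S: first cell '.' (not opp) -> no flip
Dir SE: first cell '.' (not opp) -> no flip

Answer: (3,3) (4,3)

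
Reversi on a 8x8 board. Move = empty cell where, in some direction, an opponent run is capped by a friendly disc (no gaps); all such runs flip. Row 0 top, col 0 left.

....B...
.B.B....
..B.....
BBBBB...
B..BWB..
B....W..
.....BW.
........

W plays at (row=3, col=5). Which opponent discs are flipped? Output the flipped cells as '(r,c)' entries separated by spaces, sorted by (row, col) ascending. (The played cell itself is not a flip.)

Answer: (4,5)

Derivation:
Dir NW: first cell '.' (not opp) -> no flip
Dir N: first cell '.' (not opp) -> no flip
Dir NE: first cell '.' (not opp) -> no flip
Dir W: opp run (3,4) (3,3) (3,2) (3,1) (3,0), next=edge -> no flip
Dir E: first cell '.' (not opp) -> no flip
Dir SW: first cell 'W' (not opp) -> no flip
Dir S: opp run (4,5) capped by W -> flip
Dir SE: first cell '.' (not opp) -> no flip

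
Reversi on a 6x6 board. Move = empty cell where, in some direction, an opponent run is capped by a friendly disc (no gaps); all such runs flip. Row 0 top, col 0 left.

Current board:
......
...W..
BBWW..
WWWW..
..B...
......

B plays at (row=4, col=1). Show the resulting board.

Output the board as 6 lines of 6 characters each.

Place B at (4,1); scan 8 dirs for brackets.
Dir NW: opp run (3,0), next=edge -> no flip
Dir N: opp run (3,1) capped by B -> flip
Dir NE: opp run (3,2) (2,3), next='.' -> no flip
Dir W: first cell '.' (not opp) -> no flip
Dir E: first cell 'B' (not opp) -> no flip
Dir SW: first cell '.' (not opp) -> no flip
Dir S: first cell '.' (not opp) -> no flip
Dir SE: first cell '.' (not opp) -> no flip
All flips: (3,1)

Answer: ......
...W..
BBWW..
WBWW..
.BB...
......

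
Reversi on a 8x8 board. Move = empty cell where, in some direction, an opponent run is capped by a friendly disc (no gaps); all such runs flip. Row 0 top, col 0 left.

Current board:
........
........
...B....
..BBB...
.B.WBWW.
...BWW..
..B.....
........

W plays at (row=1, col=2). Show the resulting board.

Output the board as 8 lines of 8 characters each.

Place W at (1,2); scan 8 dirs for brackets.
Dir NW: first cell '.' (not opp) -> no flip
Dir N: first cell '.' (not opp) -> no flip
Dir NE: first cell '.' (not opp) -> no flip
Dir W: first cell '.' (not opp) -> no flip
Dir E: first cell '.' (not opp) -> no flip
Dir SW: first cell '.' (not opp) -> no flip
Dir S: first cell '.' (not opp) -> no flip
Dir SE: opp run (2,3) (3,4) capped by W -> flip
All flips: (2,3) (3,4)

Answer: ........
..W.....
...W....
..BBW...
.B.WBWW.
...BWW..
..B.....
........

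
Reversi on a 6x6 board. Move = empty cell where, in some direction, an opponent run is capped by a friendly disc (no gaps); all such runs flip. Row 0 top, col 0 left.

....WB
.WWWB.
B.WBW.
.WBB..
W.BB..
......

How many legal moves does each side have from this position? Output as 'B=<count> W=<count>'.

Answer: B=10 W=6

Derivation:
-- B to move --
(0,0): flips 2 -> legal
(0,1): flips 1 -> legal
(0,2): flips 3 -> legal
(0,3): flips 2 -> legal
(1,0): flips 3 -> legal
(1,5): flips 1 -> legal
(2,1): flips 1 -> legal
(2,5): flips 1 -> legal
(3,0): flips 1 -> legal
(3,4): flips 1 -> legal
(3,5): no bracket -> illegal
(4,1): no bracket -> illegal
(5,0): no bracket -> illegal
(5,1): no bracket -> illegal
B mobility = 10
-- W to move --
(0,3): no bracket -> illegal
(1,0): no bracket -> illegal
(1,5): flips 1 -> legal
(2,1): no bracket -> illegal
(2,5): no bracket -> illegal
(3,0): no bracket -> illegal
(3,4): flips 3 -> legal
(4,1): no bracket -> illegal
(4,4): flips 1 -> legal
(5,1): flips 2 -> legal
(5,2): flips 2 -> legal
(5,3): flips 4 -> legal
(5,4): no bracket -> illegal
W mobility = 6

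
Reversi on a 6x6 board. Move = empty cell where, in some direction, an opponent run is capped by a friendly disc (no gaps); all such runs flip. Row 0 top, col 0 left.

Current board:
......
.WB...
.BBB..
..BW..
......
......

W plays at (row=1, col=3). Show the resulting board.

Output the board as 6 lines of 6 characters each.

Place W at (1,3); scan 8 dirs for brackets.
Dir NW: first cell '.' (not opp) -> no flip
Dir N: first cell '.' (not opp) -> no flip
Dir NE: first cell '.' (not opp) -> no flip
Dir W: opp run (1,2) capped by W -> flip
Dir E: first cell '.' (not opp) -> no flip
Dir SW: opp run (2,2), next='.' -> no flip
Dir S: opp run (2,3) capped by W -> flip
Dir SE: first cell '.' (not opp) -> no flip
All flips: (1,2) (2,3)

Answer: ......
.WWW..
.BBW..
..BW..
......
......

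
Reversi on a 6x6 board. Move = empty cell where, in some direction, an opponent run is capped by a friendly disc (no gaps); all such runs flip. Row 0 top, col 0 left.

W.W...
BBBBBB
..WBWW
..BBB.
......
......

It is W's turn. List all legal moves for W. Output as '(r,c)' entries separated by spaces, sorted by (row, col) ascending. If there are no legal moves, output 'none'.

(0,1): no bracket -> illegal
(0,3): flips 1 -> legal
(0,4): flips 2 -> legal
(0,5): flips 1 -> legal
(2,0): flips 2 -> legal
(2,1): no bracket -> illegal
(3,1): no bracket -> illegal
(3,5): no bracket -> illegal
(4,1): no bracket -> illegal
(4,2): flips 2 -> legal
(4,3): flips 1 -> legal
(4,4): flips 2 -> legal
(4,5): no bracket -> illegal

Answer: (0,3) (0,4) (0,5) (2,0) (4,2) (4,3) (4,4)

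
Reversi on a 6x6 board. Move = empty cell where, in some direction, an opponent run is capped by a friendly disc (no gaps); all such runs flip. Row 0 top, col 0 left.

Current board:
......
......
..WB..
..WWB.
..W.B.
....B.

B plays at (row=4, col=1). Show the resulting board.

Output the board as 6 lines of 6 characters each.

Answer: ......
......
..WB..
..BWB.
.BW.B.
....B.

Derivation:
Place B at (4,1); scan 8 dirs for brackets.
Dir NW: first cell '.' (not opp) -> no flip
Dir N: first cell '.' (not opp) -> no flip
Dir NE: opp run (3,2) capped by B -> flip
Dir W: first cell '.' (not opp) -> no flip
Dir E: opp run (4,2), next='.' -> no flip
Dir SW: first cell '.' (not opp) -> no flip
Dir S: first cell '.' (not opp) -> no flip
Dir SE: first cell '.' (not opp) -> no flip
All flips: (3,2)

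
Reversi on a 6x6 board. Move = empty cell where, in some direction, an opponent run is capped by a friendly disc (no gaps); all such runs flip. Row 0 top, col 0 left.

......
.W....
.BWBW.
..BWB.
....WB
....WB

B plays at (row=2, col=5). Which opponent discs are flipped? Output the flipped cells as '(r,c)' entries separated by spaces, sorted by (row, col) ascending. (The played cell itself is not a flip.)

Answer: (2,4)

Derivation:
Dir NW: first cell '.' (not opp) -> no flip
Dir N: first cell '.' (not opp) -> no flip
Dir NE: edge -> no flip
Dir W: opp run (2,4) capped by B -> flip
Dir E: edge -> no flip
Dir SW: first cell 'B' (not opp) -> no flip
Dir S: first cell '.' (not opp) -> no flip
Dir SE: edge -> no flip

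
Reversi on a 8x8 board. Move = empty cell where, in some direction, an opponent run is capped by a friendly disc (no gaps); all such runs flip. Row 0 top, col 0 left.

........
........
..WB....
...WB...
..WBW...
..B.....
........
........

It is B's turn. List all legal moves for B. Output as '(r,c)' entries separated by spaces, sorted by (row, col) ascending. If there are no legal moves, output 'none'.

(1,1): no bracket -> illegal
(1,2): no bracket -> illegal
(1,3): no bracket -> illegal
(2,1): flips 1 -> legal
(2,4): no bracket -> illegal
(3,1): no bracket -> illegal
(3,2): flips 2 -> legal
(3,5): no bracket -> illegal
(4,1): flips 1 -> legal
(4,5): flips 1 -> legal
(5,1): no bracket -> illegal
(5,3): no bracket -> illegal
(5,4): flips 1 -> legal
(5,5): no bracket -> illegal

Answer: (2,1) (3,2) (4,1) (4,5) (5,4)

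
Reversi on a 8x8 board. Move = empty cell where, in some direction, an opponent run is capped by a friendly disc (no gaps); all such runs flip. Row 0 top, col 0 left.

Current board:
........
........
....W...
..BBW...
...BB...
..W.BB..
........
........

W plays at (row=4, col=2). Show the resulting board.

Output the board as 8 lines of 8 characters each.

Answer: ........
........
....W...
..BWW...
..WBB...
..W.BB..
........
........

Derivation:
Place W at (4,2); scan 8 dirs for brackets.
Dir NW: first cell '.' (not opp) -> no flip
Dir N: opp run (3,2), next='.' -> no flip
Dir NE: opp run (3,3) capped by W -> flip
Dir W: first cell '.' (not opp) -> no flip
Dir E: opp run (4,3) (4,4), next='.' -> no flip
Dir SW: first cell '.' (not opp) -> no flip
Dir S: first cell 'W' (not opp) -> no flip
Dir SE: first cell '.' (not opp) -> no flip
All flips: (3,3)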